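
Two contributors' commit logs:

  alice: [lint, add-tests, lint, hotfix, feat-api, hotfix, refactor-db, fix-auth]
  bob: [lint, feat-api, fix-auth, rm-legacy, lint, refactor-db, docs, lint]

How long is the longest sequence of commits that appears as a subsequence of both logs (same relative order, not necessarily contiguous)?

3

Taking lint [1,1]; then lint [3,5]; then refactor-db [7,6] gives a common subsequence of length 3. The LCS DP gives dp[8][8] = 3, so this is optimal.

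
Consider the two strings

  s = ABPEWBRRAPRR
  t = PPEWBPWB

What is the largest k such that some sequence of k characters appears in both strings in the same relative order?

5

Match P at s[3]=t[2], E at s[4]=t[3], W at s[5]=t[4], B at s[6]=t[5], P at s[10]=t[6] — 5 characters in the same relative order in both. The LCS DP gives dp[12][8] = 5, so this is optimal.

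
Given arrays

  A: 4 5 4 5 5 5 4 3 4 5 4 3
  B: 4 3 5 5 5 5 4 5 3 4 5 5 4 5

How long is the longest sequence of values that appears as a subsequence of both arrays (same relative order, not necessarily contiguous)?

10

One common subsequence of length 10: 4 (A #1, B #1), then 5 (A #2, B #3), then 5 (A #4, B #4), then 5 (A #5, B #5), then 5 (A #6, B #6), then 4 (A #7, B #7), then 3 (A #8, B #9), then 4 (A #9, B #10), then 5 (A #10, B #12), then 4 (A #11, B #13). Since dp[12][14] = 10, nothing longer is possible.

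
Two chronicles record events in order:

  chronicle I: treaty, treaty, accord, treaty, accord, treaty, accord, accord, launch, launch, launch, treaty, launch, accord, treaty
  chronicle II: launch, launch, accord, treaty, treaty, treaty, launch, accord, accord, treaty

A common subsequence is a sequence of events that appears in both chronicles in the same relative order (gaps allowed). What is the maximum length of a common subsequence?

7

Taking accord (chronicle I #3, chronicle II #3) → treaty (chronicle I #4, chronicle II #4) → treaty (chronicle I #6, chronicle II #5) → treaty (chronicle I #12, chronicle II #6) → launch (chronicle I #13, chronicle II #7) → accord (chronicle I #14, chronicle II #9) → treaty (chronicle I #15, chronicle II #10) gives a common subsequence of length 7, and the DP table's final entry dp[15][10] is also 7, so no common subsequence is longer.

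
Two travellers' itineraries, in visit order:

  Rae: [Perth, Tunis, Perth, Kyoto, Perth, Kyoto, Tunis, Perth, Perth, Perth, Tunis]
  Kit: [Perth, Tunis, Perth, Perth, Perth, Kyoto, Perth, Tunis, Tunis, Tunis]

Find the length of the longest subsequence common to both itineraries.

7

Taking Perth at Rae[1]=Kit[1] → Tunis at Rae[2]=Kit[2] → Perth at Rae[3]=Kit[5] → Kyoto at Rae[4]=Kit[6] → Perth at Rae[5]=Kit[7] → Tunis at Rae[7]=Kit[9] → Tunis at Rae[11]=Kit[10] gives a common subsequence of length 7. Since dp[11][10] = 7, nothing longer is possible.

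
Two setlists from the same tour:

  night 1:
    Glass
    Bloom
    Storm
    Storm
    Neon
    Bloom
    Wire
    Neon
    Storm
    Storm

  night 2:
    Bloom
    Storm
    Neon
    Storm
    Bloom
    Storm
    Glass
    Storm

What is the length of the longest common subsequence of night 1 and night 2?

One common subsequence of length 6: Bloom (night 1 #2, night 2 #1); then Storm (night 1 #3, night 2 #2); then Storm (night 1 #4, night 2 #4); then Bloom (night 1 #6, night 2 #5); then Storm (night 1 #9, night 2 #6); then Storm (night 1 #10, night 2 #8). Since dp[10][8] = 6, nothing longer is possible.

6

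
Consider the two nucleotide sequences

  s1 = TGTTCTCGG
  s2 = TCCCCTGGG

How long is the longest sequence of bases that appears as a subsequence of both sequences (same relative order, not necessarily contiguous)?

5

Pick T at s1[1]=s2[1] → C at s1[5]=s2[5] → T at s1[6]=s2[6] → G at s1[8]=s2[8] → G at s1[9]=s2[9]; all 5 bases appear in both, in order. The LCS DP gives dp[9][9] = 5, so this is optimal.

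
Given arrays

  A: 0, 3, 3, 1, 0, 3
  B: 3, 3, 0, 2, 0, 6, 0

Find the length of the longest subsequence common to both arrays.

3

Let dp[i][j] be the LCS length of the first i values of A and the first j values of B. dp[i][j] = dp[i-1][j-1]+1 when the i-th and j-th values match, else max(dp[i-1][j], dp[i][j-1]).
    ·  3  3  0  2  0  6  0
 ·  0  0  0  0  0  0  0  0
 0  0  0  0  1  1  1  1  1
 3  0  1  1  1  1  1  1  1
 3  0  1  2  2  2  2  2  2
 1  0  1  2  2  2  2  2  2
 0  0  1  2  3  3  3  3  3
 3  0  1  2  3  3  3  3  3
dp[6][7] = 3. One LCS (by backtracking along matches): 3, 3, 0.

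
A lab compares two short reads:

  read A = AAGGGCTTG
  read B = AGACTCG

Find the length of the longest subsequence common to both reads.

5

Let dp[i][j] be the LCS length of the first i bases of read A and the first j bases of read B. dp[i][j] = dp[i-1][j-1]+1 when the i-th and j-th bases match, else max(dp[i-1][j], dp[i][j-1]).
    ·  A  G  A  C  T  C  G
 ·  0  0  0  0  0  0  0  0
 A  0  1  1  1  1  1  1  1
 A  0  1  1  2  2  2  2  2
 G  0  1  2  2  2  2  2  3
 G  0  1  2  2  2  2  2  3
 G  0  1  2  2  2  2  2  3
 C  0  1  2  2  3  3  3  3
 T  0  1  2  2  3  4  4  4
 T  0  1  2  2  3  4  4  4
 G  0  1  2  2  3  4  4  5
dp[9][7] = 5. One LCS (by backtracking along matches): AACTG.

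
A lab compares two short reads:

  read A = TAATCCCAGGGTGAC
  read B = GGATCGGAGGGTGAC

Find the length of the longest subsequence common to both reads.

Taking A [3,3]; then T [4,4]; then C [5,5]; then A [8,8]; then G [9,9]; then G [10,10]; then G [11,11]; then T [12,12]; then G [13,13]; then A [14,14]; then C [15,15] gives a common subsequence of length 11, and the DP table's final entry dp[15][15] is also 11, so no common subsequence is longer.

11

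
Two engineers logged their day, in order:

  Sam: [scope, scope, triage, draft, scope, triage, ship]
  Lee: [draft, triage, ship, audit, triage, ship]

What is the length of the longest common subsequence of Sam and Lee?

Match triage (Sam #3, Lee #2), then triage (Sam #6, Lee #5), then ship (Sam #7, Lee #6) — 3 tasks in the same relative order in both, and the DP table's final entry dp[7][6] is also 3, so no common subsequence is longer.

3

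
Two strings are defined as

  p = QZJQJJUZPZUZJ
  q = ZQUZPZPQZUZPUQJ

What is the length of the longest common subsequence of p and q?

9

Pick Z (p #2, q #1); then Q (p #4, q #2); then U (p #7, q #3); then Z (p #8, q #6); then P (p #9, q #7); then Z (p #10, q #9); then U (p #11, q #10); then Z (p #12, q #11); then J (p #13, q #15); all 9 characters appear in both, in order, and the DP table's final entry dp[13][15] is also 9, so no common subsequence is longer.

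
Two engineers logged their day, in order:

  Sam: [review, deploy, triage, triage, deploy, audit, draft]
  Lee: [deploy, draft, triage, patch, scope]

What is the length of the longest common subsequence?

Pick deploy (Sam #2, Lee #1), triage (Sam #3, Lee #3); all 2 tasks appear in both, in order. The LCS DP gives dp[7][5] = 2, so this is optimal.

2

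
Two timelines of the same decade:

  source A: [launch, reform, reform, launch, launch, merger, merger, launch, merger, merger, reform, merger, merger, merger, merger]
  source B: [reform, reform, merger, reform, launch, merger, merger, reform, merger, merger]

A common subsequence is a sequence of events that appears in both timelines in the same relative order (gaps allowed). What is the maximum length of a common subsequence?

Match reform (source A #2, source B #1); then reform (source A #3, source B #2); then merger (source A #6, source B #3); then launch (source A #8, source B #5); then merger (source A #9, source B #6); then merger (source A #10, source B #7); then reform (source A #11, source B #8); then merger (source A #14, source B #9); then merger (source A #15, source B #10) — 9 events in the same relative order in both. dp[15][10] = 9 confirms this is the maximum.

9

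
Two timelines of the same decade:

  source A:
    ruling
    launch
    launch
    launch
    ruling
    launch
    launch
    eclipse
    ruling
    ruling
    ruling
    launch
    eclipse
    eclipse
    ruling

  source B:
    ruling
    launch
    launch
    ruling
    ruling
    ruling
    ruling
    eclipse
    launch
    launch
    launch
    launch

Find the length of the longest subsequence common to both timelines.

Match ruling [1,1] → launch [3,2] → launch [4,3] → ruling [5,4] → ruling [9,5] → ruling [10,6] → ruling [11,7] → launch [12,12] — 8 events in the same relative order in both. dp[15][12] = 8 confirms this is the maximum.

8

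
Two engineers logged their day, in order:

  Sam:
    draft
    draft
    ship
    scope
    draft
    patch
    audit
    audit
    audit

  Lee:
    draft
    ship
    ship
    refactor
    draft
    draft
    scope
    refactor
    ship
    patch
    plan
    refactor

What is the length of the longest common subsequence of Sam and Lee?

4

One common subsequence of length 4: draft (Sam #1, Lee #5); then draft (Sam #2, Lee #6); then ship (Sam #3, Lee #9); then patch (Sam #6, Lee #10), and the DP table's final entry dp[9][12] is also 4, so no common subsequence is longer.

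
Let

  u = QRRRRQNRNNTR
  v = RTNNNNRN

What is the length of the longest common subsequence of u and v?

Let dp[i][j] be the LCS length of the first i characters of u and the first j characters of v. dp[i][j] = dp[i-1][j-1]+1 when the i-th and j-th characters match, else max(dp[i-1][j], dp[i][j-1]).
    ·  R  T  N  N  N  N  R  N
 ·  0  0  0  0  0  0  0  0  0
 Q  0  0  0  0  0  0  0  0  0
 R  0  1  1  1  1  1  1  1  1
 R  0  1  1  1  1  1  1  2  2
 R  0  1  1  1  1  1  1  2  2
 R  0  1  1  1  1  1  1  2  2
 Q  0  1  1  1  1  1  1  2  2
 N  0  1  1  2  2  2  2  2  3
 R  0  1  1  2  2  2  2  3  3
 N  0  1  1  2  3  3  3  3  4
 N  0  1  1  2  3  4  4  4  4
 T  0  1  2  2  3  4  4  4  4
 R  0  1  2  2  3  4  4  5  5
dp[12][8] = 5. One LCS (by backtracking along matches): RNNNR.

5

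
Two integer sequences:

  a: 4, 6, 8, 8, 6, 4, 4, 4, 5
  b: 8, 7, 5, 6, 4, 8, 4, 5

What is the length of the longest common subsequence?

Taking 8 at a[3]=b[1] → 6 at a[5]=b[4] → 4 at a[6]=b[5] → 4 at a[8]=b[7] → 5 at a[9]=b[8] gives a common subsequence of length 5. dp[9][8] = 5 confirms this is the maximum.

5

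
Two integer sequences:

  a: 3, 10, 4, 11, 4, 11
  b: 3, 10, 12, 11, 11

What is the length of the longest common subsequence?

4

Let dp[i][j] be the LCS length of the first i values of a and the first j values of b. dp[i][j] = dp[i-1][j-1]+1 when the i-th and j-th values match, else max(dp[i-1][j], dp[i][j-1]).
    ·  3 10 12 11 11
 ·  0  0  0  0  0  0
 3  0  1  1  1  1  1
10  0  1  2  2  2  2
 4  0  1  2  2  2  2
11  0  1  2  2  3  3
 4  0  1  2  2  3  3
11  0  1  2  2  3  4
dp[6][5] = 4. One LCS (by backtracking along matches): 3, 10, 11, 11.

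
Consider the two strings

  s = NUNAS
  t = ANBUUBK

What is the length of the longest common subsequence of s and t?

2

Taking N (s #1, t #2) → U (s #2, t #5) gives a common subsequence of length 2, and the DP table's final entry dp[5][7] is also 2, so no common subsequence is longer.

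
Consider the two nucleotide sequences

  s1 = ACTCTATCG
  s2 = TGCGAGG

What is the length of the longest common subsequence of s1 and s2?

4

Match T [3,1]; then C [4,3]; then A [6,5]; then G [9,7] — 4 bases in the same relative order in both. Since dp[9][7] = 4, nothing longer is possible.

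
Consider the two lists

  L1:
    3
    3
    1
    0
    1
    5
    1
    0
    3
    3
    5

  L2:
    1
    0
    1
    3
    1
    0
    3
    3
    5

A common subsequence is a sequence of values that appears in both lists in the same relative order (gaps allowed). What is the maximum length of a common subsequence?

8

One common subsequence of length 8: 1 [3,1], 0 [4,2], 1 [5,3], 1 [7,5], 0 [8,6], 3 [9,7], 3 [10,8], 5 [11,9]. dp[11][9] = 8 confirms this is the maximum.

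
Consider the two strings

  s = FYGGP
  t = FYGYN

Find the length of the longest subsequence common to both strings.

One common subsequence of length 3: F [1,1], Y [2,2], G [3,3]. The LCS DP gives dp[5][5] = 3, so this is optimal.

3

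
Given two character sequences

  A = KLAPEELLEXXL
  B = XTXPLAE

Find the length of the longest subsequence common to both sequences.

3

Let dp[i][j] be the LCS length of the first i characters of A and the first j characters of B. dp[i][j] = dp[i-1][j-1]+1 when the i-th and j-th characters match, else max(dp[i-1][j], dp[i][j-1]).
    ·  X  T  X  P  L  A  E
 ·  0  0  0  0  0  0  0  0
 K  0  0  0  0  0  0  0  0
 L  0  0  0  0  0  1  1  1
 A  0  0  0  0  0  1  2  2
 P  0  0  0  0  1  1  2  2
 E  0  0  0  0  1  1  2  3
 E  0  0  0  0  1  1  2  3
 L  0  0  0  0  1  2  2  3
 L  0  0  0  0  1  2  2  3
 E  0  0  0  0  1  2  2  3
 X  0  1  1  1  1  2  2  3
 X  0  1  1  2  2  2  2  3
 L  0  1  1  2  2  3  3  3
dp[12][7] = 3. One LCS (by backtracking along matches): LAE.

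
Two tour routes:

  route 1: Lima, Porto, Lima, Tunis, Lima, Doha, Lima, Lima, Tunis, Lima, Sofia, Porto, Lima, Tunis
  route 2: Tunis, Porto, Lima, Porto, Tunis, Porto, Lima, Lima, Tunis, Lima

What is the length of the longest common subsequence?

Match Lima [1,3] → Porto [2,4] → Tunis [4,5] → Lima [7,7] → Lima [8,8] → Tunis [9,9] → Lima [13,10] — 7 stops in the same relative order in both. Since dp[14][10] = 7, nothing longer is possible.

7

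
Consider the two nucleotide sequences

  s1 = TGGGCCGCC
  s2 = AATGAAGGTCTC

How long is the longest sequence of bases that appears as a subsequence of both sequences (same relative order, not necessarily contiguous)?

6

Match T [1,3], then G [2,4], then G [3,7], then G [4,8], then C [5,10], then C [9,12] — 6 bases in the same relative order in both. Since dp[9][12] = 6, nothing longer is possible.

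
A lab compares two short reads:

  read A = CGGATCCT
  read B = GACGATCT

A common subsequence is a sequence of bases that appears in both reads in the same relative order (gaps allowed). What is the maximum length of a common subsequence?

6

Taking C (read A #1, read B #3) → G (read A #3, read B #4) → A (read A #4, read B #5) → T (read A #5, read B #6) → C (read A #7, read B #7) → T (read A #8, read B #8) gives a common subsequence of length 6. dp[8][8] = 6 confirms this is the maximum.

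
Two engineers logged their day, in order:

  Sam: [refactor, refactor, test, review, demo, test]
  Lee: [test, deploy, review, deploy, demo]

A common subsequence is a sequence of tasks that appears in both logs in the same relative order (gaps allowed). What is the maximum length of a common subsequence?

3

Taking test (Sam #3, Lee #1), review (Sam #4, Lee #3), demo (Sam #5, Lee #5) gives a common subsequence of length 3, and the DP table's final entry dp[6][5] is also 3, so no common subsequence is longer.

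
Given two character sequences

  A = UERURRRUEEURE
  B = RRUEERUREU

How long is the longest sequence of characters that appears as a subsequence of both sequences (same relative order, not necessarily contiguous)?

8

Let dp[i][j] be the LCS length of the first i characters of A and the first j characters of B. dp[i][j] = dp[i-1][j-1]+1 when the i-th and j-th characters match, else max(dp[i-1][j], dp[i][j-1]).
    ·  R  R  U  E  E  R  U  R  E  U
 ·  0  0  0  0  0  0  0  0  0  0  0
 U  0  0  0  1  1  1  1  1  1  1  1
 E  0  0  0  1  2  2  2  2  2  2  2
 R  0  1  1  1  2  2  3  3  3  3  3
 U  0  1  1  2  2  2  3  4  4  4  4
 R  0  1  2  2  2  2  3  4  5  5  5
 R  0  1  2  2  2  2  3  4  5  5  5
 R  0  1  2  2  2  2  3  4  5  5  5
 U  0  1  2  3  3  3  3  4  5  5  6
 E  0  1  2  3  4  4  4  4  5  6  6
 E  0  1  2  3  4  5  5  5  5  6  6
 U  0  1  2  3  4  5  5  6  6  6  7
 R  0  1  2  3  4  5  6  6  7  7  7
 E  0  1  2  3  4  5  6  6  7  8  8
dp[13][10] = 8. One LCS (by backtracking along matches): RRUEEURE.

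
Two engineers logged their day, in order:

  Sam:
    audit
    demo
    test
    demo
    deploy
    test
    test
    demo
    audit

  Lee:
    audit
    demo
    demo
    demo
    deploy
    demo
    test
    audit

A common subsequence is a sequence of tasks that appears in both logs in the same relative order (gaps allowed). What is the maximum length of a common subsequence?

Taking audit at Sam[1]=Lee[1], then demo at Sam[2]=Lee[3], then demo at Sam[4]=Lee[4], then deploy at Sam[5]=Lee[5], then test at Sam[7]=Lee[7], then audit at Sam[9]=Lee[8] gives a common subsequence of length 6. The LCS DP gives dp[9][8] = 6, so this is optimal.

6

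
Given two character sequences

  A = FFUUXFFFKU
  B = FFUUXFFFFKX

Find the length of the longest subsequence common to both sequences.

9

Let dp[i][j] be the LCS length of the first i characters of A and the first j characters of B. dp[i][j] = dp[i-1][j-1]+1 when the i-th and j-th characters match, else max(dp[i-1][j], dp[i][j-1]).
    ·  F  F  U  U  X  F  F  F  F  K  X
 ·  0  0  0  0  0  0  0  0  0  0  0  0
 F  0  1  1  1  1  1  1  1  1  1  1  1
 F  0  1  2  2  2  2  2  2  2  2  2  2
 U  0  1  2  3  3  3  3  3  3  3  3  3
 U  0  1  2  3  4  4  4  4  4  4  4  4
 X  0  1  2  3  4  5  5  5  5  5  5  5
 F  0  1  2  3  4  5  6  6  6  6  6  6
 F  0  1  2  3  4  5  6  7  7  7  7  7
 F  0  1  2  3  4  5  6  7  8  8  8  8
 K  0  1  2  3  4  5  6  7  8  8  9  9
 U  0  1  2  3  4  5  6  7  8  8  9  9
dp[10][11] = 9. One LCS (by backtracking along matches): FFUUXFFFK.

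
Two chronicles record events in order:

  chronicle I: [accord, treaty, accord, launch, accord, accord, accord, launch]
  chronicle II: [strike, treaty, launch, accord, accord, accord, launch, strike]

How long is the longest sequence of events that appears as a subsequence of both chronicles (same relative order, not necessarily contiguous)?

6

Pick treaty (chronicle I #2, chronicle II #2), launch (chronicle I #4, chronicle II #3), accord (chronicle I #5, chronicle II #4), accord (chronicle I #6, chronicle II #5), accord (chronicle I #7, chronicle II #6), launch (chronicle I #8, chronicle II #7); all 6 events appear in both, in order. The LCS DP gives dp[8][8] = 6, so this is optimal.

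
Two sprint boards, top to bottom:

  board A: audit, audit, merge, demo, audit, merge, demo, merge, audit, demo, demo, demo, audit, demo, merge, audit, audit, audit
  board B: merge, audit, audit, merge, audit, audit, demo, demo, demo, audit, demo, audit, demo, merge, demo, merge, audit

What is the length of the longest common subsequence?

Taking audit (board A #1, board B #2) → audit (board A #2, board B #3) → merge (board A #3, board B #4) → audit (board A #5, board B #6) → demo (board A #7, board B #7) → demo (board A #10, board B #8) → demo (board A #11, board B #9) → demo (board A #12, board B #11) → audit (board A #13, board B #12) → demo (board A #14, board B #15) → merge (board A #15, board B #16) → audit (board A #18, board B #17) gives a common subsequence of length 12. The LCS DP gives dp[18][17] = 12, so this is optimal.

12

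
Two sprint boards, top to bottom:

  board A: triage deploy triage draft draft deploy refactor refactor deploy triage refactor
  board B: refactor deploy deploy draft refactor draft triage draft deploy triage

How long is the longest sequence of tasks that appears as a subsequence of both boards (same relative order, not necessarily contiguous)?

5

Taking deploy (board A #2, board B #3), triage (board A #3, board B #7), draft (board A #5, board B #8), deploy (board A #9, board B #9), triage (board A #10, board B #10) gives a common subsequence of length 5. The LCS DP gives dp[11][10] = 5, so this is optimal.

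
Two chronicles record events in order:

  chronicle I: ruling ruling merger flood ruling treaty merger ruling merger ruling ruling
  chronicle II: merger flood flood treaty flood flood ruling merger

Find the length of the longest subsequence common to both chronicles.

5

One common subsequence of length 5: merger [3,1]; then flood [4,3]; then treaty [6,4]; then ruling [8,7]; then merger [9,8]. The LCS DP gives dp[11][8] = 5, so this is optimal.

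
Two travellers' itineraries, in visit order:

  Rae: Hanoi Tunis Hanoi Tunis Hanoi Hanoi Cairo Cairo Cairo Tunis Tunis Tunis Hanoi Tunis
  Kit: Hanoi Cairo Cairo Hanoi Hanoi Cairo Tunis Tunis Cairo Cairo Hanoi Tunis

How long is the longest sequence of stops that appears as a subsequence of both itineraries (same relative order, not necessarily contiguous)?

8

Match Hanoi [1,1], Hanoi [5,4], Hanoi [6,5], Cairo [7,6], Cairo [8,9], Cairo [9,10], Hanoi [13,11], Tunis [14,12] — 8 stops in the same relative order in both. Since dp[14][12] = 8, nothing longer is possible.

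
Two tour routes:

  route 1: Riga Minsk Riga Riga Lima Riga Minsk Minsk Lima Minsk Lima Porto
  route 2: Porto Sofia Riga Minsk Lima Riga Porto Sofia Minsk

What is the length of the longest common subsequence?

5

One common subsequence of length 5: Riga (route 1 #1, route 2 #3); then Minsk (route 1 #2, route 2 #4); then Lima (route 1 #5, route 2 #5); then Riga (route 1 #6, route 2 #6); then Minsk (route 1 #10, route 2 #9). dp[12][9] = 5 confirms this is the maximum.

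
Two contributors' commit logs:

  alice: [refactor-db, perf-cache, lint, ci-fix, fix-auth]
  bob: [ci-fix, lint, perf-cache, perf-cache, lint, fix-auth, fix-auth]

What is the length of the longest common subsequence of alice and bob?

3

Match perf-cache (alice #2, bob #4) → lint (alice #3, bob #5) → fix-auth (alice #5, bob #7) — 3 commits in the same relative order in both. dp[5][7] = 3 confirms this is the maximum.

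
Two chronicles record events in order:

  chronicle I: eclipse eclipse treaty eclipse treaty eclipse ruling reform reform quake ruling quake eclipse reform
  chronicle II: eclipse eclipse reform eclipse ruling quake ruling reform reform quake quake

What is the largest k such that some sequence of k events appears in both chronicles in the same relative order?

One common subsequence of length 8: eclipse at chronicle I[1]=chronicle II[1], eclipse at chronicle I[2]=chronicle II[2], eclipse at chronicle I[4]=chronicle II[4], ruling at chronicle I[7]=chronicle II[7], reform at chronicle I[8]=chronicle II[8], reform at chronicle I[9]=chronicle II[9], quake at chronicle I[10]=chronicle II[10], quake at chronicle I[12]=chronicle II[11]. Since dp[14][11] = 8, nothing longer is possible.

8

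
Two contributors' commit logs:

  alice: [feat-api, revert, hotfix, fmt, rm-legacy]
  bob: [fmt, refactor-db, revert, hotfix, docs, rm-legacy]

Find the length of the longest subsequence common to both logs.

3

Taking revert (alice #2, bob #3), hotfix (alice #3, bob #4), rm-legacy (alice #5, bob #6) gives a common subsequence of length 3. Since dp[5][6] = 3, nothing longer is possible.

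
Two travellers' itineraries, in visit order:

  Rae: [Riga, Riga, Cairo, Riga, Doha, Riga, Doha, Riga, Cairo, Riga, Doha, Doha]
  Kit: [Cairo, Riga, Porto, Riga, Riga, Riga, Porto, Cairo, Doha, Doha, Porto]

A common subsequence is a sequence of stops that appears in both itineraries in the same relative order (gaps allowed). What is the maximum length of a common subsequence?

Taking Riga at Rae[1]=Kit[2], Riga at Rae[2]=Kit[4], Riga at Rae[4]=Kit[5], Riga at Rae[6]=Kit[6], Cairo at Rae[9]=Kit[8], Doha at Rae[11]=Kit[9], Doha at Rae[12]=Kit[10] gives a common subsequence of length 7. Since dp[12][11] = 7, nothing longer is possible.

7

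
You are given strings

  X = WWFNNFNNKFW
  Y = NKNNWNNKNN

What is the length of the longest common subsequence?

5

Let dp[i][j] be the LCS length of the first i characters of X and the first j characters of Y. dp[i][j] = dp[i-1][j-1]+1 when the i-th and j-th characters match, else max(dp[i-1][j], dp[i][j-1]).
    ·  N  K  N  N  W  N  N  K  N  N
 ·  0  0  0  0  0  0  0  0  0  0  0
 W  0  0  0  0  0  1  1  1  1  1  1
 W  0  0  0  0  0  1  1  1  1  1  1
 F  0  0  0  0  0  1  1  1  1  1  1
 N  0  1  1  1  1  1  2  2  2  2  2
 N  0  1  1  2  2  2  2  3  3  3  3
 F  0  1  1  2  2  2  2  3  3  3  3
 N  0  1  1  2  3  3  3  3  3  4  4
 N  0  1  1  2  3  3  4  4  4  4  5
 K  0  1  2  2  3  3  4  4  5  5  5
 F  0  1  2  2  3  3  4  4  5  5  5
 W  0  1  2  2  3  4  4  4  5  5  5
dp[11][10] = 5. One LCS (by backtracking along matches): WNNNN.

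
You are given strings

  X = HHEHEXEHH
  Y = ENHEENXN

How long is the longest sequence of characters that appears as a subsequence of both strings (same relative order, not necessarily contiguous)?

Let dp[i][j] be the LCS length of the first i characters of X and the first j characters of Y. dp[i][j] = dp[i-1][j-1]+1 when the i-th and j-th characters match, else max(dp[i-1][j], dp[i][j-1]).
    ·  E  N  H  E  E  N  X  N
 ·  0  0  0  0  0  0  0  0  0
 H  0  0  0  1  1  1  1  1  1
 H  0  0  0  1  1  1  1  1  1
 E  0  1  1  1  2  2  2  2  2
 H  0  1  1  2  2  2  2  2  2
 E  0  1  1  2  3  3  3  3  3
 X  0  1  1  2  3  3  3  4  4
 E  0  1  1  2  3  4  4  4  4
 H  0  1  1  2  3  4  4  4  4
 H  0  1  1  2  3  4  4  4  4
dp[9][8] = 4. One LCS (by backtracking along matches): HEEX.

4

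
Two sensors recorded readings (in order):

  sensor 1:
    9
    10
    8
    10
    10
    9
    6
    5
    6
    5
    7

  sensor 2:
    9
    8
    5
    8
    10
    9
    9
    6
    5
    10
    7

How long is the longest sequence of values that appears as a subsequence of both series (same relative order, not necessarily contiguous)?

Pick 9 (sensor 1 #1, sensor 2 #1), then 8 (sensor 1 #3, sensor 2 #4), then 10 (sensor 1 #4, sensor 2 #5), then 9 (sensor 1 #6, sensor 2 #7), then 6 (sensor 1 #7, sensor 2 #8), then 5 (sensor 1 #8, sensor 2 #9), then 7 (sensor 1 #11, sensor 2 #11); all 7 values appear in both, in order. dp[11][11] = 7 confirms this is the maximum.

7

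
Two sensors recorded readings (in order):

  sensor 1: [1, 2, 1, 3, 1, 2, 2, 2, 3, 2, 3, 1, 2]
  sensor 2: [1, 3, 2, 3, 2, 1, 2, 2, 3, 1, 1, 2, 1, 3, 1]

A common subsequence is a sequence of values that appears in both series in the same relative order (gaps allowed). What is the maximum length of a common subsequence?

10

One common subsequence of length 10: 1 [1,1], 2 [2,3], 3 [4,4], 1 [5,6], 2 [7,7], 2 [8,8], 3 [9,9], 2 [10,12], 3 [11,14], 1 [12,15]. Since dp[13][15] = 10, nothing longer is possible.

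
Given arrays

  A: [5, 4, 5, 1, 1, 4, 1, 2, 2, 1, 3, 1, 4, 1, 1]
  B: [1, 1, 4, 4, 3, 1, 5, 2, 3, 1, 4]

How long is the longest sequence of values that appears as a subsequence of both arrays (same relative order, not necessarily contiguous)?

8

Pick 1 at A[4]=B[1]; then 1 at A[5]=B[2]; then 4 at A[6]=B[4]; then 1 at A[7]=B[6]; then 2 at A[9]=B[8]; then 3 at A[11]=B[9]; then 1 at A[12]=B[10]; then 4 at A[13]=B[11]; all 8 values appear in both, in order, and the DP table's final entry dp[15][11] is also 8, so no common subsequence is longer.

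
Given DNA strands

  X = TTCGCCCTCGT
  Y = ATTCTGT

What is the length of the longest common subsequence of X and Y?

6

One common subsequence of length 6: T at X[1]=Y[2] → T at X[2]=Y[3] → C at X[7]=Y[4] → T at X[8]=Y[5] → G at X[10]=Y[6] → T at X[11]=Y[7]. The LCS DP gives dp[11][7] = 6, so this is optimal.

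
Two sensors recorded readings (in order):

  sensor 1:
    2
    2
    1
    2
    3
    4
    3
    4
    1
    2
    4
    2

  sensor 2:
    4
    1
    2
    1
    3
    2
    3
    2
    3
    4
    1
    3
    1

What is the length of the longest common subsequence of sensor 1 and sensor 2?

7

Match 2 at sensor 1[1]=sensor 2[3] → 2 at sensor 1[2]=sensor 2[6] → 2 at sensor 1[4]=sensor 2[8] → 3 at sensor 1[5]=sensor 2[9] → 4 at sensor 1[6]=sensor 2[10] → 3 at sensor 1[7]=sensor 2[12] → 1 at sensor 1[9]=sensor 2[13] — 7 values in the same relative order in both. Since dp[12][13] = 7, nothing longer is possible.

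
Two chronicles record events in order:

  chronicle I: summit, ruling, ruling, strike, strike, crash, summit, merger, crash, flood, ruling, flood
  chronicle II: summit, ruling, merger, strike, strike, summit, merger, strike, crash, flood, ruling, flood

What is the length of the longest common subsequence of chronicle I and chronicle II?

10

One common subsequence of length 10: summit (chronicle I #1, chronicle II #1), ruling (chronicle I #2, chronicle II #2), strike (chronicle I #4, chronicle II #4), strike (chronicle I #5, chronicle II #5), summit (chronicle I #7, chronicle II #6), merger (chronicle I #8, chronicle II #7), crash (chronicle I #9, chronicle II #9), flood (chronicle I #10, chronicle II #10), ruling (chronicle I #11, chronicle II #11), flood (chronicle I #12, chronicle II #12), and the DP table's final entry dp[12][12] is also 10, so no common subsequence is longer.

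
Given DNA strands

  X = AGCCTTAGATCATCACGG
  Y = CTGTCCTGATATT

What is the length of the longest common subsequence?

9

Match G at X[2]=Y[3], C at X[3]=Y[5], C at X[4]=Y[6], T at X[6]=Y[7], G at X[8]=Y[8], A at X[9]=Y[9], T at X[10]=Y[10], A at X[12]=Y[11], T at X[13]=Y[13] — 9 bases in the same relative order in both, and the DP table's final entry dp[18][13] is also 9, so no common subsequence is longer.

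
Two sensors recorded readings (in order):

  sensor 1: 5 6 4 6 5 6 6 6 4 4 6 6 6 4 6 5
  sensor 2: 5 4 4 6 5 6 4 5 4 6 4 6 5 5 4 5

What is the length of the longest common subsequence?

Match 5 [1,1], then 4 [3,3], then 6 [4,4], then 5 [5,5], then 6 [8,6], then 4 [9,7], then 4 [10,9], then 6 [11,10], then 6 [12,12], then 4 [14,15], then 5 [16,16] — 11 values in the same relative order in both. dp[16][16] = 11 confirms this is the maximum.

11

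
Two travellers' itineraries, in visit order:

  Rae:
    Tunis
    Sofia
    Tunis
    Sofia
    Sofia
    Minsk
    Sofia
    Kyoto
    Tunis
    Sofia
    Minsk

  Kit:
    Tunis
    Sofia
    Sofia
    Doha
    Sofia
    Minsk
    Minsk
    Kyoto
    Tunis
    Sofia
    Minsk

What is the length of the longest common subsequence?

9

Match Tunis (Rae #1, Kit #1); then Sofia (Rae #2, Kit #2); then Sofia (Rae #4, Kit #3); then Sofia (Rae #5, Kit #5); then Minsk (Rae #6, Kit #7); then Kyoto (Rae #8, Kit #8); then Tunis (Rae #9, Kit #9); then Sofia (Rae #10, Kit #10); then Minsk (Rae #11, Kit #11) — 9 stops in the same relative order in both. Since dp[11][11] = 9, nothing longer is possible.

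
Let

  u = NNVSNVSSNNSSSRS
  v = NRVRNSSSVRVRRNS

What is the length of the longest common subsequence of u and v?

8

One common subsequence of length 8: N at u[1]=v[1], V at u[3]=v[3], N at u[5]=v[5], S at u[7]=v[6], S at u[8]=v[7], S at u[11]=v[8], R at u[14]=v[13], S at u[15]=v[15]. Since dp[15][15] = 8, nothing longer is possible.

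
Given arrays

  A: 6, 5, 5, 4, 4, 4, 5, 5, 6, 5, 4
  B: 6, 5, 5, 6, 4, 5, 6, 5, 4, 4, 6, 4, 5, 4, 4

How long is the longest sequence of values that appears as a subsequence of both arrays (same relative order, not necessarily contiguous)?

Pick 6 (A #1, B #1), then 5 (A #2, B #2), then 5 (A #3, B #3), then 4 (A #4, B #5), then 4 (A #5, B #9), then 4 (A #6, B #10), then 6 (A #9, B #11), then 5 (A #10, B #13), then 4 (A #11, B #15); all 9 values appear in both, in order, and the DP table's final entry dp[11][15] is also 9, so no common subsequence is longer.

9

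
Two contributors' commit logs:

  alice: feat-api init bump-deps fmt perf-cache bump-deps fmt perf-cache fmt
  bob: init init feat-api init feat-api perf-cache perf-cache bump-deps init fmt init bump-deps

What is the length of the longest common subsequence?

Match feat-api (alice #1, bob #3), then init (alice #2, bob #4), then bump-deps (alice #3, bob #8), then fmt (alice #4, bob #10), then bump-deps (alice #6, bob #12) — 5 commits in the same relative order in both. Since dp[9][12] = 5, nothing longer is possible.

5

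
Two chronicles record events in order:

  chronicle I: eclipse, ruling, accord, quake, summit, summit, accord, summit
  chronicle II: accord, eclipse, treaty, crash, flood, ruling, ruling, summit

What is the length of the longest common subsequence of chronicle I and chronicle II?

3

Taking eclipse at chronicle I[1]=chronicle II[2] → ruling at chronicle I[2]=chronicle II[7] → summit at chronicle I[8]=chronicle II[8] gives a common subsequence of length 3. dp[8][8] = 3 confirms this is the maximum.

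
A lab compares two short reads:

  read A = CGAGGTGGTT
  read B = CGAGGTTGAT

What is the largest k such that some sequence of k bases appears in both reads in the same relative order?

Let dp[i][j] be the LCS length of the first i bases of read A and the first j bases of read B. dp[i][j] = dp[i-1][j-1]+1 when the i-th and j-th bases match, else max(dp[i-1][j], dp[i][j-1]).
    ·  C  G  A  G  G  T  T  G  A  T
 ·  0  0  0  0  0  0  0  0  0  0  0
 C  0  1  1  1  1  1  1  1  1  1  1
 G  0  1  2  2  2  2  2  2  2  2  2
 A  0  1  2  3  3  3  3  3  3  3  3
 G  0  1  2  3  4  4  4  4  4  4  4
 G  0  1  2  3  4  5  5  5  5  5  5
 T  0  1  2  3  4  5  6  6  6  6  6
 G  0  1  2  3  4  5  6  6  7  7  7
 G  0  1  2  3  4  5  6  6  7  7  7
 T  0  1  2  3  4  5  6  7  7  7  8
 T  0  1  2  3  4  5  6  7  7  7  8
dp[10][10] = 8. One LCS (by backtracking along matches): CGAGGTGT.

8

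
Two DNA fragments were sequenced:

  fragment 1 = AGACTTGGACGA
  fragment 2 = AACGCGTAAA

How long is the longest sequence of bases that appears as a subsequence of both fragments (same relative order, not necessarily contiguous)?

Taking A [1,1], A [3,2], C [4,3], G [7,4], G [8,6], A [9,9], A [12,10] gives a common subsequence of length 7, and the DP table's final entry dp[12][10] is also 7, so no common subsequence is longer.

7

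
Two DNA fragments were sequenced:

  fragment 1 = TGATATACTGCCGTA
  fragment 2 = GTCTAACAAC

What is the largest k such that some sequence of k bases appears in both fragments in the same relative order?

Let dp[i][j] be the LCS length of the first i bases of fragment 1 and the first j bases of fragment 2. dp[i][j] = dp[i-1][j-1]+1 when the i-th and j-th bases match, else max(dp[i-1][j], dp[i][j-1]).
    ·  G  T  C  T  A  A  C  A  A  C
 ·  0  0  0  0  0  0  0  0  0  0  0
 T  0  0  1  1  1  1  1  1  1  1  1
 G  0  1  1  1  1  1  1  1  1  1  1
 A  0  1  1  1  1  2  2  2  2  2  2
 T  0  1  2  2  2  2  2  2  2  2  2
 A  0  1  2  2  2  3  3  3  3  3  3
 T  0  1  2  2  3  3  3  3  3  3  3
 A  0  1  2  2  3  4  4  4  4  4  4
 C  0  1  2  3  3  4  4  5  5  5  5
 T  0  1  2  3  4  4  4  5  5  5  5
 G  0  1  2  3  4  4  4  5  5  5  5
 C  0  1  2  3  4  4  4  5  5  5  6
 C  0  1  2  3  4  4  4  5  5  5  6
 G  0  1  2  3  4  4  4  5  5  5  6
 T  0  1  2  3  4  4  4  5  5  5  6
 A  0  1  2  3  4  5  5  5  6  6  6
dp[15][10] = 6. One LCS (by backtracking along matches): TTAACC.

6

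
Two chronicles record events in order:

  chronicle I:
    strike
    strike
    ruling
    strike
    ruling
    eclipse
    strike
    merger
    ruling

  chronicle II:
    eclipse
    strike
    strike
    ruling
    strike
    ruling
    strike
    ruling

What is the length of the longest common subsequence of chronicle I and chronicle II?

7

One common subsequence of length 7: strike at chronicle I[1]=chronicle II[2]; then strike at chronicle I[2]=chronicle II[3]; then ruling at chronicle I[3]=chronicle II[4]; then strike at chronicle I[4]=chronicle II[5]; then ruling at chronicle I[5]=chronicle II[6]; then strike at chronicle I[7]=chronicle II[7]; then ruling at chronicle I[9]=chronicle II[8], and the DP table's final entry dp[9][8] is also 7, so no common subsequence is longer.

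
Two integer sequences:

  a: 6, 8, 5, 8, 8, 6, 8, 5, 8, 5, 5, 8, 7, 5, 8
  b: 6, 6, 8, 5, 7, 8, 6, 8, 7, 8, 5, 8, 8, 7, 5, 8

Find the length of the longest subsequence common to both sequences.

One common subsequence of length 12: 6 (a #1, b #2) → 8 (a #2, b #3) → 5 (a #3, b #4) → 8 (a #4, b #6) → 8 (a #5, b #8) → 8 (a #7, b #10) → 5 (a #8, b #11) → 8 (a #9, b #12) → 8 (a #12, b #13) → 7 (a #13, b #14) → 5 (a #14, b #15) → 8 (a #15, b #16). Since dp[15][16] = 12, nothing longer is possible.

12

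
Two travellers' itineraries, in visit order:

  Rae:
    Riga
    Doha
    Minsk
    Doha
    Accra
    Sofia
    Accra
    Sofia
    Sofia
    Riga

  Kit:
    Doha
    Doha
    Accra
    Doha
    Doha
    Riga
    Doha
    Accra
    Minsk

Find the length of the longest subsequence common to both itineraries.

4

Pick Doha [2,1], Doha [4,2], Accra [5,3], Accra [7,8]; all 4 stops appear in both, in order, and the DP table's final entry dp[10][9] is also 4, so no common subsequence is longer.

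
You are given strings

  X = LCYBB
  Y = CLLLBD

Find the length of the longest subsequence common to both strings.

Let dp[i][j] be the LCS length of the first i characters of X and the first j characters of Y. dp[i][j] = dp[i-1][j-1]+1 when the i-th and j-th characters match, else max(dp[i-1][j], dp[i][j-1]).
    ·  C  L  L  L  B  D
 ·  0  0  0  0  0  0  0
 L  0  0  1  1  1  1  1
 C  0  1  1  1  1  1  1
 Y  0  1  1  1  1  1  1
 B  0  1  1  1  1  2  2
 B  0  1  1  1  1  2  2
dp[5][6] = 2. One LCS (by backtracking along matches): LB.

2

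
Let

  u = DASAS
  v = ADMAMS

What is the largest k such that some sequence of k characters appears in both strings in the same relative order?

3

Pick D at u[1]=v[2], A at u[2]=v[4], S at u[5]=v[6]; all 3 characters appear in both, in order. The LCS DP gives dp[5][6] = 3, so this is optimal.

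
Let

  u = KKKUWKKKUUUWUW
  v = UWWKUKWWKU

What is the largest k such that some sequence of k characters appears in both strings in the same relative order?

Taking U at u[4]=v[1]; then W at u[5]=v[3]; then K at u[6]=v[4]; then K at u[7]=v[6]; then K at u[8]=v[9]; then U at u[13]=v[10] gives a common subsequence of length 6. dp[14][10] = 6 confirms this is the maximum.

6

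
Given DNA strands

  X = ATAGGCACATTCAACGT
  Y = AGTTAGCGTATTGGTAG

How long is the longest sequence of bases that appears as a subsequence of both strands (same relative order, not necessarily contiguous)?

10

Pick A at X[1]=Y[1]; then T at X[2]=Y[4]; then A at X[3]=Y[5]; then G at X[4]=Y[6]; then G at X[5]=Y[8]; then A at X[7]=Y[10]; then T at X[10]=Y[12]; then T at X[11]=Y[15]; then A at X[14]=Y[16]; then G at X[16]=Y[17]; all 10 bases appear in both, in order. Since dp[17][17] = 10, nothing longer is possible.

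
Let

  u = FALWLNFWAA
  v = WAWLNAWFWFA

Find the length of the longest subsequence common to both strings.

Match A (u #2, v #2); then W (u #4, v #3); then L (u #5, v #4); then N (u #6, v #5); then F (u #7, v #8); then W (u #8, v #9); then A (u #10, v #11) — 7 characters in the same relative order in both. dp[10][11] = 7 confirms this is the maximum.

7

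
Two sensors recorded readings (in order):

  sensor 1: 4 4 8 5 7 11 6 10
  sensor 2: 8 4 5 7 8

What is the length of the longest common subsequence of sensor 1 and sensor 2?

Let dp[i][j] be the LCS length of the first i values of sensor 1 and the first j values of sensor 2. dp[i][j] = dp[i-1][j-1]+1 when the i-th and j-th values match, else max(dp[i-1][j], dp[i][j-1]).
    ·  8  4  5  7  8
 ·  0  0  0  0  0  0
 4  0  0  1  1  1  1
 4  0  0  1  1  1  1
 8  0  1  1  1  1  2
 5  0  1  1  2  2  2
 7  0  1  1  2  3  3
11  0  1  1  2  3  3
 6  0  1  1  2  3  3
10  0  1  1  2  3  3
dp[8][5] = 3. One LCS (by backtracking along matches): 4, 5, 7.

3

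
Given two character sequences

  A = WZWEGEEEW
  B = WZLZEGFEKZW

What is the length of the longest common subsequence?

6

Let dp[i][j] be the LCS length of the first i characters of A and the first j characters of B. dp[i][j] = dp[i-1][j-1]+1 when the i-th and j-th characters match, else max(dp[i-1][j], dp[i][j-1]).
    ·  W  Z  L  Z  E  G  F  E  K  Z  W
 ·  0  0  0  0  0  0  0  0  0  0  0  0
 W  0  1  1  1  1  1  1  1  1  1  1  1
 Z  0  1  2  2  2  2  2  2  2  2  2  2
 W  0  1  2  2  2  2  2  2  2  2  2  3
 E  0  1  2  2  2  3  3  3  3  3  3  3
 G  0  1  2  2  2  3  4  4  4  4  4  4
 E  0  1  2  2  2  3  4  4  5  5  5  5
 E  0  1  2  2  2  3  4  4  5  5  5  5
 E  0  1  2  2  2  3  4  4  5  5  5  5
 W  0  1  2  2  2  3  4  4  5  5  5  6
dp[9][11] = 6. One LCS (by backtracking along matches): WZEGEW.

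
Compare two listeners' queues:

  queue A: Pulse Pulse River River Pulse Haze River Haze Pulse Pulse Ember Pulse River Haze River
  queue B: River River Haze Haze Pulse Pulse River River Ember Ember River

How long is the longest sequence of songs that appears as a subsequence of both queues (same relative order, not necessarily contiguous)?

8

Taking River (queue A #3, queue B #1), River (queue A #4, queue B #2), Haze (queue A #6, queue B #3), Haze (queue A #8, queue B #4), Pulse (queue A #9, queue B #5), Pulse (queue A #10, queue B #6), Ember (queue A #11, queue B #10), River (queue A #15, queue B #11) gives a common subsequence of length 8, and the DP table's final entry dp[15][11] is also 8, so no common subsequence is longer.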